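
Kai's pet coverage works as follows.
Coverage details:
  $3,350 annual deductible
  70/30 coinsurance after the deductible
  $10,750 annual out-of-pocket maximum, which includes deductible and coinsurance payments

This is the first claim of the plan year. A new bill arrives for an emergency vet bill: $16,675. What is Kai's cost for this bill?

$7,347.50

Nothing has been paid toward the $3,350 deductible, so the first $3,350 of this charge is applied there.
After the $3,350 deductible portion, $16,675 − $3,350 = $13,325 is subject to coinsurance.
Owner's 30% share of $13,325 is $3,997.50.
So the owner owes $3,350 + $3,997.50 = $7,347.50 before any cap.
Total out-of-pocket so far would be $0 + $7,347.50 = $7,347.50, below the $10,750 cap — no reduction.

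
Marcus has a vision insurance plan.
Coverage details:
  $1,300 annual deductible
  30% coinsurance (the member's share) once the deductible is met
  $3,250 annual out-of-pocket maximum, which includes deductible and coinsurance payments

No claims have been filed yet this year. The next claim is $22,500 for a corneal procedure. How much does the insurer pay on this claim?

The full $1,300 deductible is still open; $1,300 of this bill applies to it.
That leaves $22,500 − $1,300 = $21,200 for coinsurance.
Coinsurance: $21,200 × 30% = $6,360.
So the member owes $1,300 + $6,360 = $7,660 before any cap.
Year-to-date out-of-pocket would reach $0 + $7,660 = $7,660, above the $3,250 maximum, so the member pays only $3,250 − $0 = $3,250.
The plan picks up $22,500 − $3,250 = $19,250.

$19,250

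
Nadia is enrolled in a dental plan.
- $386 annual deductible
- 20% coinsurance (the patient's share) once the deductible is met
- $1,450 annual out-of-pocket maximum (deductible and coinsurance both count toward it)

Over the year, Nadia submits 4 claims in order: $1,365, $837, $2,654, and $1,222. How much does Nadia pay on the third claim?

Bill 1, $1,365: $386 to deductible, leaving $979; patient's 20% is $195.80. Cost to patient: $581.80. OOP to date $581.80.
Bill 2, $837: 20% coinsurance on $837 = $167.40. Patient owes $167.40 (running OOP $749.20).
Bill 3, $2,654: 20% coinsurance on $2,654 = $530.80. Patient pays $530.80; OOP now $1,280.

$530.80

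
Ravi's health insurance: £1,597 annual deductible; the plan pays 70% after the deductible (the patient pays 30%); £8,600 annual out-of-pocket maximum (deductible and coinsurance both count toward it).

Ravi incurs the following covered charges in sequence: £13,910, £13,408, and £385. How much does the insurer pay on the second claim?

Claim 1 (£13,910): £1,597 finishes the deductible; £12,313 goes to coinsurance; patient's 30% is £3,693.90. Patient owes £5,290.90 (running OOP £5,290.90). Plan pays £13,910 − £5,290.90 = £8,619.10.
Claim 2 (£13,408): 30% coinsurance on £13,408 = £4,022.40. Adding that to £5,290.90 gives £9,313.30, past the £8,600 cap; patient pays only £8,600 − £5,290.90 = £3,309.10. Plan pays £13,408 − £3,309.10 = £10,098.90.

£10,098.90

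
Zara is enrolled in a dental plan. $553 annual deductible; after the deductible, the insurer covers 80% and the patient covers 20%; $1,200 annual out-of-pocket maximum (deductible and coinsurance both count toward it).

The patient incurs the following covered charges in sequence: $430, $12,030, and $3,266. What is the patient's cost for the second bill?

Claim 1 — $430: fully absorbed by the deductible. Cost to patient: $430. OOP to date $430.
Claim 2 — $12,030: $123 finishes the deductible; $11,907 goes to coinsurance; 20% of $11,907 = $2,381.40. Together that's $123 + $2,381.40 = $2,504.40. Adding that to $430 gives $2,934.40, past the $1,200 cap; patient pays only $1,200 − $430 = $770.

$770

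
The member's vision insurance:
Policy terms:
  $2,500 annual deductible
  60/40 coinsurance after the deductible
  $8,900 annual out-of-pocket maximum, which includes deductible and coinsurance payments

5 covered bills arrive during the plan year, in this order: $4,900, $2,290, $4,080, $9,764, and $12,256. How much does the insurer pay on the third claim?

$2,448

#1 ($4,900): $2,500 finishes the deductible; $2,400 goes to coinsurance; 40% of $2,400 = $960. Member owes $3,460 (running OOP $3,460). Insurer: $4,900 − $3,460 = $1,440.
#2 ($2,290): deductible already satisfied, so member's share is 40% × $2,290 = $916. Cost to member: $916. OOP to date $4,376. Plan pays $2,290 − $916 = $1,374.
#3 ($4,080): deductible already satisfied, so member's share is 40% × $4,080 = $1,632. Cost to member: $1,632. OOP to date $6,008. Insurer: $4,080 − $1,632 = $2,448.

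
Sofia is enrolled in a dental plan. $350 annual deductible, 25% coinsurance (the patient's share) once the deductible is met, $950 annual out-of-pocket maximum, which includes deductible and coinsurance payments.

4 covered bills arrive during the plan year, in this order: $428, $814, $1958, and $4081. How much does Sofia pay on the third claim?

Bill 1, $428: deductible takes $350, $78 remains; 25% of $78 = $19.50. Cost to patient: $369.50. OOP to date $369.50.
Bill 2, $814: deductible met; 25% of $814 = $203.50. Cost to patient: $203.50. OOP to date $573.
Bill 3, $1958: 25% coinsurance on $1958 = $489.50. Adding that to $573 gives $1062.50, past the $950 cap; patient pays only $950 − $573 = $377.

$377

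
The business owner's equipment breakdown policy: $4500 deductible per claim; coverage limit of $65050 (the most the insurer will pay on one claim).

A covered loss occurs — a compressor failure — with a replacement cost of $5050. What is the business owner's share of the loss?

$4500

Subtract the deductible: $5050 − $4500 = $550.
$550 ≤ $65050, so the limit doesn't bind; insurer pays $550.
Business owner's share is the uncovered remainder: $5050 − $550 = $4500.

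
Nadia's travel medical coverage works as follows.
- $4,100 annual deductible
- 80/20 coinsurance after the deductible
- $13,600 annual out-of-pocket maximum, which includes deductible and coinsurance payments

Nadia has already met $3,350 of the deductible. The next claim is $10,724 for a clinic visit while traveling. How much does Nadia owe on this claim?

$3,350 of the $4,100 deductible is already met, leaving $750.
After the $750 deductible portion, $10,724 − $750 = $9,974 is subject to coinsurance.
20% of $9,974 = $1,994.80 falls to the traveler.
Traveler responsibility before any cap: $750 + $1,994.80 = $2,744.80.
Year-to-date out-of-pocket becomes $3,350 + $2,744.80 = $6,094.80, still under the $13,600 maximum, so no cap applies.

$2,744.80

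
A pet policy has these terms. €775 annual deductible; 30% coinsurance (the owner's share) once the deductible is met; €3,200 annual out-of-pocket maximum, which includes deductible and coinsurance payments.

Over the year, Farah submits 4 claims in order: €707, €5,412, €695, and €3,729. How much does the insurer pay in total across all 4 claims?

€7,343

#1 (€707): entire amount goes to the deductible. Owner pays €707; OOP now €707. Insurer: €707 − €707 = €0.
#2 (€5,412): €68 to deductible, leaving €5,344; owner's 30% is €1,603.20. Owner owes €1,671.20 (running OOP €2,378.20). Plan pays €5,412 − €1,671.20 = €3,740.80.
#3 (€695): deductible met; 30% of €695 = €208.50. Owner pays €208.50; OOP now €2,586.70. Insurer: €695 − €208.50 = €486.50.
#4 (€3,729): deductible met; 30% of €3,729 = €1,118.70. That would push OOP to €3,705.40, over the €3,200 cap, so owner pays €3,200 − €2,586.70 = €613.30. Insurer: €3,729 − €613.30 = €3,115.70.
Insurer total = bills − owner's total = €10,543 − €3,200 = €7,343.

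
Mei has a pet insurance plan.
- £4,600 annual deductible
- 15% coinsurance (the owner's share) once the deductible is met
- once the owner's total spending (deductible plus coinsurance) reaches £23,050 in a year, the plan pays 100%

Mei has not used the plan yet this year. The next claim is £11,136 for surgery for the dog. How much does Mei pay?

£5,580.40

Nothing has been paid toward the £4,600 deductible, so the first £4,600 of this charge is applied there.
After the £4,600 deductible portion, £11,136 − £4,600 = £6,536 is subject to coinsurance.
Owner's 15% share of £6,536 is £980.40.
Owner responsibility before any cap: £4,600 + £980.40 = £5,580.40.
Total out-of-pocket so far would be £0 + £5,580.40 = £5,580.40, below the £23,050 cap — no reduction.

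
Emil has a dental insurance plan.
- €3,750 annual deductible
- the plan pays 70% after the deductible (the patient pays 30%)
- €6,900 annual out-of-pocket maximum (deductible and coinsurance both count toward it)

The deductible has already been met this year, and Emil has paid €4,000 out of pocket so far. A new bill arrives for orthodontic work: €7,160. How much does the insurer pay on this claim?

€5,012

With the deductible met, the entire €7,160 is subject to coinsurance.
Patient's 30% share of €7,160 is €2,148.
Total out-of-pocket so far would be €4,000 + €2,148 = €6,148, below the €6,900 cap — no reduction.
Insurer pays the balance: €7,160 − €2,148 = €5,012.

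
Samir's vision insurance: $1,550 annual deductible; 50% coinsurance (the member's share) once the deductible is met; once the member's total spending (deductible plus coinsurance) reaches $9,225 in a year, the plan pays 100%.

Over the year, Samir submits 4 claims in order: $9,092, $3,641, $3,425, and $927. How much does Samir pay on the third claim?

$1,712.50

Claim 1 ($9,092): $1,550 to deductible, leaving $7,542; member's 50% is $3,771. Cost to member: $5,321. OOP to date $5,321.
Claim 2 ($3,641): deductible met; 50% of $3,641 = $1,820.50. Cost to member: $1,820.50. OOP to date $7,141.50.
Claim 3 ($3,425): deductible met; 50% of $3,425 = $1,712.50. Cost to member: $1,712.50. OOP to date $8,854.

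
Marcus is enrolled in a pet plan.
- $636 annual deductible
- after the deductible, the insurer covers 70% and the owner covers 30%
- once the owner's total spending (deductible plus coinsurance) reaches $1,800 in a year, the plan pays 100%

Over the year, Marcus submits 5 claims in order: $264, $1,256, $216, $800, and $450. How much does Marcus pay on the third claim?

Bill 1, $264: entire amount goes to the deductible. Owner owes $264 (running OOP $264).
Bill 2, $1,256: $372 to deductible, leaving $884; 30% of $884 = $265.20. Cost to owner: $637.20. OOP to date $901.20.
Bill 3, $216: 30% coinsurance on $216 = $64.80. Cost to owner: $64.80. OOP to date $966.

$64.80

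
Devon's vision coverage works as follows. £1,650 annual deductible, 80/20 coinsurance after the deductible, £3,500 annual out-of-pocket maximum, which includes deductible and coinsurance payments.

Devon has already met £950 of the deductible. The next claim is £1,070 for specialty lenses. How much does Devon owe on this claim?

Deductible still to meet: £1,650 − £950 = £700.
That leaves £1,070 − £700 = £370 for coinsurance.
Member's 20% share of £370 is £74.
That puts the member's cost at £700 + £74 = £774 before any cap.
Total out-of-pocket so far would be £950 + £774 = £1,724, below the £3,500 cap — no reduction.

£774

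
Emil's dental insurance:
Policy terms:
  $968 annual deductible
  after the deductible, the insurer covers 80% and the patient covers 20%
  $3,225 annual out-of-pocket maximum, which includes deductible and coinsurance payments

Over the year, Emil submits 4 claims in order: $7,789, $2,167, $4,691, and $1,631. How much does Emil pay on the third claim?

Bill 1, $7,789: $968 finishes the deductible; $6,821 goes to coinsurance; coinsurance $6,821 × 20% = $1,364.20. Patient owes $2,332.20 (running OOP $2,332.20).
Bill 2, $2,167: deductible met; 20% of $2,167 = $433.40. Patient pays $433.40; OOP now $2,765.60.
Bill 3, $4,691: deductible already satisfied, so patient's share is 20% × $4,691 = $938.20. That would push OOP to $3,703.80, over the $3,225 cap, so patient pays $3,225 − $2,765.60 = $459.40.

$459.40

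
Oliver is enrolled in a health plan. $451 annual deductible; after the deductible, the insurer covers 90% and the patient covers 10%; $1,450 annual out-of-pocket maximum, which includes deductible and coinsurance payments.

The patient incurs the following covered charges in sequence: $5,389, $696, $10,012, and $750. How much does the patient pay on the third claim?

#1 ($5,389): $451 to deductible, leaving $4,938; coinsurance $4,938 × 10% = $493.80. Patient pays $944.80; OOP now $944.80.
#2 ($696): deductible met; 10% of $696 = $69.60. Cost to patient: $69.60. OOP to date $1,014.40.
#3 ($10,012): deductible met; 10% of $10,012 = $1,001.20. Adding that to $1,014.40 gives $2,015.60, past the $1,450 cap; patient pays only $1,450 − $1,014.40 = $435.60.

$435.60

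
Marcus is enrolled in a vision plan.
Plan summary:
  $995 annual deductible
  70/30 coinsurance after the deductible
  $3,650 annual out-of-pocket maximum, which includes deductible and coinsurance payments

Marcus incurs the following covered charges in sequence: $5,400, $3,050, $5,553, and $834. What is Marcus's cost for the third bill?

#1 ($5,400): $995 finishes the deductible; $4,405 goes to coinsurance; 30% of $4,405 = $1,321.50. Cost to member: $2,316.50. OOP to date $2,316.50.
#2 ($3,050): 30% coinsurance on $3,050 = $915. Member owes $915 (running OOP $3,231.50).
#3 ($5,553): deductible met; 30% of $5,553 = $1,665.90. That would push OOP to $4,897.40, over the $3,650 cap, so member pays $3,650 − $3,231.50 = $418.50.

$418.50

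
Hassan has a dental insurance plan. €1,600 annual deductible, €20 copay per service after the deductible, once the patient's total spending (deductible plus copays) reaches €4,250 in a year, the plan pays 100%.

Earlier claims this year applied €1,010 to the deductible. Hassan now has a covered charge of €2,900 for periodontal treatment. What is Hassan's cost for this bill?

Remaining deductible: €1,600 − €1,010 = €590.
After the €590 deductible portion, €2,900 − €590 = €2,310 is subject to the copay.
Copay on this service: €20.
So the patient owes €590 + €20 = €610 before any cap.
Cumulative spending €1,010 + €610 = €1,620 stays under the €4,250 maximum.

€610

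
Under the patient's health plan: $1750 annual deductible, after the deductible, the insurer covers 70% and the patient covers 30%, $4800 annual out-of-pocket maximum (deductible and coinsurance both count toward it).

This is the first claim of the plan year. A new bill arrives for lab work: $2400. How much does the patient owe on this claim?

$1945

The full $1750 deductible is still open; $1750 of this bill applies to it.
After the $1750 deductible portion, $2400 − $1750 = $650 is subject to coinsurance.
30% of $650 = $195 falls to the patient.
That puts the patient's cost at $1750 + $195 = $1945 before any cap.
Total out-of-pocket so far would be $0 + $1945 = $1945, below the $4800 cap — no reduction.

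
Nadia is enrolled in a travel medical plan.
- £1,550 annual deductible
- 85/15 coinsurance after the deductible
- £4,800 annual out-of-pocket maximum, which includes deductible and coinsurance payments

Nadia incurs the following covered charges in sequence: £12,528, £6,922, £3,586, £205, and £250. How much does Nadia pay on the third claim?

£537.90

Claim 1 — £12,528: £1,550 to deductible, leaving £10,978; traveler's 15% is £1,646.70. Traveler owes £3,196.70 (running OOP £3,196.70).
Claim 2 — £6,922: deductible met; 15% of £6,922 = £1,038.30. Traveler pays £1,038.30; OOP now £4,235.
Claim 3 — £3,586: 15% coinsurance on £3,586 = £537.90. Traveler pays £537.90; OOP now £4,772.90.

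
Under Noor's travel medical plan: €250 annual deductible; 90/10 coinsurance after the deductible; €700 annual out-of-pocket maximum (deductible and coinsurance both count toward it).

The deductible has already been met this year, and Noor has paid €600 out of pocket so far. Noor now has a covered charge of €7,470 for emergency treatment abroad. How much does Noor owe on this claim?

€100

With the deductible met, the entire €7,470 is subject to coinsurance.
10% of €7,470 = €747 falls to the traveler.
Year-to-date out-of-pocket would reach €600 + €747 = €1,347, above the €700 maximum, so the traveler pays only €700 − €600 = €100.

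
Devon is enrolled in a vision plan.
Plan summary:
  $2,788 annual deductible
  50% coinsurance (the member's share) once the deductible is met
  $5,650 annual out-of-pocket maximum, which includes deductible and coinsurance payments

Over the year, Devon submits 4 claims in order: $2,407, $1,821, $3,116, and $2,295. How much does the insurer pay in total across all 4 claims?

$3,989

Bill 1, $2,407: all of it applies to the deductible. Member owes $2,407 (running OOP $2,407). Insurer: $2,407 − $2,407 = $0.
Bill 2, $1,821: $381 to deductible, leaving $1,440; coinsurance $1,440 × 50% = $720. Member owes $1,101 (running OOP $3,508). Plan pays $1,821 − $1,101 = $720.
Bill 3, $3,116: deductible already satisfied, so member's share is 50% × $3,116 = $1,558. Cost to member: $1,558. OOP to date $5,066. Insurer: $3,116 − $1,558 = $1,558.
Bill 4, $2,295: deductible met; 50% of $2,295 = $1,147.50. Adding that to $5,066 gives $6,213.50, past the $5,650 cap; member pays only $5,650 − $5,066 = $584. Insurer: $2,295 − $584 = $1,711.
Insurer total = bills − member's total = $9,639 − $5,650 = $3,989.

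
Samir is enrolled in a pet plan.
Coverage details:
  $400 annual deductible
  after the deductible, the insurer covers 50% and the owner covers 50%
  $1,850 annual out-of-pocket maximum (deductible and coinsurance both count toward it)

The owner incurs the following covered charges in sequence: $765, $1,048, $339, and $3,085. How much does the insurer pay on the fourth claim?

$2,511

Claim 1 — $765: $400 finishes the deductible; $365 goes to coinsurance; coinsurance $365 × 50% = $182.50. Cost to owner: $582.50. OOP to date $582.50. Insurer: $765 − $582.50 = $182.50.
Claim 2 — $1,048: 50% coinsurance on $1,048 = $524. Owner pays $524; OOP now $1,106.50. Insurer: $1,048 − $524 = $524.
Claim 3 — $339: 50% coinsurance on $339 = $169.50. Owner pays $169.50; OOP now $1,276. Insurer: $339 − $169.50 = $169.50.
Claim 4 — $3,085: 50% coinsurance on $3,085 = $1,542.50. OOP would hit $2,818.50 > $1,850, so the cap limits the owner to $1,850 − $1,276 = $574. Plan pays $3,085 − $574 = $2,511.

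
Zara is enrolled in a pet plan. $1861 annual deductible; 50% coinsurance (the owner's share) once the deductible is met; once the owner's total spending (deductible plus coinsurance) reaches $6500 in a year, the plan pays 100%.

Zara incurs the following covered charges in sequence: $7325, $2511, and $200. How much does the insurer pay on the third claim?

$100

#1 ($7325): deductible takes $1861, $5464 remains; 50% of $5464 = $2732. Owner owes $4593 (running OOP $4593). Insurer: $7325 − $4593 = $2732.
#2 ($2511): deductible already satisfied, so owner's share is 50% × $2511 = $1255.50. Owner owes $1255.50 (running OOP $5848.50). Insurer: $2511 − $1255.50 = $1255.50.
#3 ($200): 50% coinsurance on $200 = $100. Owner owes $100 (running OOP $5948.50). Plan pays $200 − $100 = $100.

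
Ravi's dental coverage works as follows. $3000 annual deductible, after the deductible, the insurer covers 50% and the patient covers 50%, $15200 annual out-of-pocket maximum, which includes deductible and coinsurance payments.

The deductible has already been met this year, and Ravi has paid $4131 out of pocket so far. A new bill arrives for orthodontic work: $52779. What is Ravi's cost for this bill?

The deductible is already satisfied, so the full bill goes to coinsurance.
Coinsurance: $52779 × 50% = $26389.50.
Year-to-date out-of-pocket would reach $4131 + $26389.50 = $30520.50, above the $15200 maximum, so the patient pays only $15200 − $4131 = $11069.

$11069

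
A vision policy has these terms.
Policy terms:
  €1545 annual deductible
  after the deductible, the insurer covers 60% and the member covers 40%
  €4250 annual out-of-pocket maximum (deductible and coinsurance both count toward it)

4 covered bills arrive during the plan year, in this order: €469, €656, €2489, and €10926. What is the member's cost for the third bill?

Claim 1 (€469): all of it applies to the deductible. Cost to member: €469. OOP to date €469.
Claim 2 (€656): all of it applies to the deductible. Cost to member: €656. OOP to date €1125.
Claim 3 (€2489): €420 finishes the deductible; €2069 goes to coinsurance; 40% of €2069 = €827.60. Member pays €1247.60; OOP now €2372.60.

€1247.60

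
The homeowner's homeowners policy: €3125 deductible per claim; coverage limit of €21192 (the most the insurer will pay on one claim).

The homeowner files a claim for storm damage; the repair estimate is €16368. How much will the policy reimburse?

Subtract the deductible: €16368 − €3125 = €13243.
That's under the €21192 cap, so the insurer reimburses the full €13243.

€13243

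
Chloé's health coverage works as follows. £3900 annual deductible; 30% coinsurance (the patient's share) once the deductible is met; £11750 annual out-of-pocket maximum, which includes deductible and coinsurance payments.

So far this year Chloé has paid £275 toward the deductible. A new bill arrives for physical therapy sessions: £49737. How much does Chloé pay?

£11475

Remaining deductible: £3900 − £275 = £3625.
That leaves £49737 − £3625 = £46112 for coinsurance.
Patient's 30% share of £46112 is £13833.60.
Patient responsibility before any cap: £3625 + £13833.60 = £17458.60.
Adding £17458.60 to the £275 already spent would give £17733.60, which exceeds the £11750 cap; the patient pays just £11750 − £275 = £11475.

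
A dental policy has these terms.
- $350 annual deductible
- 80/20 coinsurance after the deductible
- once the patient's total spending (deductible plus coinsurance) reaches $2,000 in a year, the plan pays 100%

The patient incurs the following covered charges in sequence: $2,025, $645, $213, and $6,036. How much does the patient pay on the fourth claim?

#1 ($2,025): $350 finishes the deductible; $1,675 goes to coinsurance; coinsurance $1,675 × 20% = $335. Patient owes $685 (running OOP $685).
#2 ($645): 20% coinsurance on $645 = $129. Patient owes $129 (running OOP $814).
#3 ($213): deductible met; 20% of $213 = $42.60. Cost to patient: $42.60. OOP to date $856.60.
#4 ($6,036): deductible met; 20% of $6,036 = $1,207.20. OOP would hit $2,063.80 > $2,000, so the cap limits the patient to $2,000 − $856.60 = $1,143.40.

$1,143.40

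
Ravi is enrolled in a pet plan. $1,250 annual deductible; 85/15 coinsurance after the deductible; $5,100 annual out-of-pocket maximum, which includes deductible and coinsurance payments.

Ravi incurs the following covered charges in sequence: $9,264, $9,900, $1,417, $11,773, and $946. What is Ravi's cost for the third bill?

$212.55

Bill 1, $9,264: $1,250 finishes the deductible; $8,014 goes to coinsurance; owner's 15% is $1,202.10. Owner owes $2,452.10 (running OOP $2,452.10).
Bill 2, $9,900: deductible already satisfied, so owner's share is 15% × $9,900 = $1,485. Owner owes $1,485 (running OOP $3,937.10).
Bill 3, $1,417: deductible already satisfied, so owner's share is 15% × $1,417 = $212.55. Cost to owner: $212.55. OOP to date $4,149.65.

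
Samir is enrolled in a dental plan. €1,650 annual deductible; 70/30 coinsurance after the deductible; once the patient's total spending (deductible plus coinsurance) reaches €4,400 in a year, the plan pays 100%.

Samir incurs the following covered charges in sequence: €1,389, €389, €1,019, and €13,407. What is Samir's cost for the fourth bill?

Claim 1 (€1,389): all of it applies to the deductible. Patient pays €1,389; OOP now €1,389.
Claim 2 (€389): deductible takes €261, €128 remains; coinsurance €128 × 30% = €38.40. Patient owes €299.40 (running OOP €1,688.40).
Claim 3 (€1,019): deductible already satisfied, so patient's share is 30% × €1,019 = €305.70. Patient owes €305.70 (running OOP €1,994.10).
Claim 4 (€13,407): 30% coinsurance on €13,407 = €4,022.10. OOP would hit €6,016.20 > €4,400, so the cap limits the patient to €4,400 − €1,994.10 = €2,405.90.

€2,405.90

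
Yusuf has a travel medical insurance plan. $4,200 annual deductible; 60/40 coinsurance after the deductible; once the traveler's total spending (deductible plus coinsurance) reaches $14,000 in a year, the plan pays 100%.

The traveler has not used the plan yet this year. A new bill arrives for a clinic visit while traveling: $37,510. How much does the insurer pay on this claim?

$23,510

The full $4,200 deductible is still open; $4,200 of this bill applies to it.
After the $4,200 deductible portion, $37,510 − $4,200 = $33,310 is subject to coinsurance.
40% of $33,310 = $13,324 falls to the traveler.
That puts the traveler's cost at $4,200 + $13,324 = $17,524 before any cap.
That would bring total out-of-pocket to $17,524, past the $14,000 cap. The traveler is capped at $14,000 − $0 = $14,000 on this claim.
Insurer pays the balance: $37,510 − $14,000 = $23,510.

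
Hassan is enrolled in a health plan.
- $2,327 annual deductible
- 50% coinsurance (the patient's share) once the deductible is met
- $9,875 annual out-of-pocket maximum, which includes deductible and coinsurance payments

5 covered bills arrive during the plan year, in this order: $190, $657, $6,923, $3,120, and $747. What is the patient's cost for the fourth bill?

$1,560

Claim 1 ($190): all of it applies to the deductible. Cost to patient: $190. OOP to date $190.
Claim 2 ($657): entire amount goes to the deductible. Patient pays $657; OOP now $847.
Claim 3 ($6,923): $1,480 finishes the deductible; $5,443 goes to coinsurance; patient's 50% is $2,721.50. Patient pays $4,201.50; OOP now $5,048.50.
Claim 4 ($3,120): deductible met; 50% of $3,120 = $1,560. Patient pays $1,560; OOP now $6,608.50.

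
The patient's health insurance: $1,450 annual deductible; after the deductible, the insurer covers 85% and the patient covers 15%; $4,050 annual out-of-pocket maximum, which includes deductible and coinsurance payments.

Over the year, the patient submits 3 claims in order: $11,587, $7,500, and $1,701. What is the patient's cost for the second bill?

$1,079.45

Claim 1 ($11,587): $1,450 to deductible, leaving $10,137; patient's 15% is $1,520.55. Cost to patient: $2,970.55. OOP to date $2,970.55.
Claim 2 ($7,500): 15% coinsurance on $7,500 = $1,125. Adding that to $2,970.55 gives $4,095.55, past the $4,050 cap; patient pays only $4,050 − $2,970.55 = $1,079.45.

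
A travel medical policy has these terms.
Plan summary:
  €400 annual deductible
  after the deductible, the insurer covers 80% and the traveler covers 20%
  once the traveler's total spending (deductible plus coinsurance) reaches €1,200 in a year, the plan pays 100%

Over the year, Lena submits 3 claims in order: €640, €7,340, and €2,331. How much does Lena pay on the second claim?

€752

Bill 1, €640: deductible takes €400, €240 remains; coinsurance €240 × 20% = €48. Cost to traveler: €448. OOP to date €448.
Bill 2, €7,340: deductible met; 20% of €7,340 = €1,468. Adding that to €448 gives €1,916, past the €1,200 cap; traveler pays only €1,200 − €448 = €752.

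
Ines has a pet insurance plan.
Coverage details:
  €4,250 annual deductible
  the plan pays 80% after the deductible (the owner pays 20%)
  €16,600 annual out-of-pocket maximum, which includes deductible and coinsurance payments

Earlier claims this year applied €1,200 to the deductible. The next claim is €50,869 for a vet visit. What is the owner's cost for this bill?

€12,613.80

Remaining deductible: €4,250 − €1,200 = €3,050.
The remaining €47,819 (= €50,869 − €3,050) moves to coinsurance.
20% of €47,819 = €9,563.80 falls to the owner.
That puts the owner's cost at €3,050 + €9,563.80 = €12,613.80 before any cap.
Total out-of-pocket so far would be €1,200 + €12,613.80 = €13,813.80, below the €16,600 cap — no reduction.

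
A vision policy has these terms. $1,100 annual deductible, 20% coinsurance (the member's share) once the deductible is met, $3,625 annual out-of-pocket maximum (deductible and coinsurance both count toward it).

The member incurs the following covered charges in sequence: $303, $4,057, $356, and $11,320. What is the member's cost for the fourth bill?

$1,801.80

Bill 1, $303: entire amount goes to the deductible. Member owes $303 (running OOP $303).
Bill 2, $4,057: $797 to deductible, leaving $3,260; coinsurance $3,260 × 20% = $652. Member pays $1,449; OOP now $1,752.
Bill 3, $356: deductible met; 20% of $356 = $71.20. Member owes $71.20 (running OOP $1,823.20).
Bill 4, $11,320: 20% coinsurance on $11,320 = $2,264. That would push OOP to $4,087.20, over the $3,625 cap, so member pays $3,625 − $1,823.20 = $1,801.80.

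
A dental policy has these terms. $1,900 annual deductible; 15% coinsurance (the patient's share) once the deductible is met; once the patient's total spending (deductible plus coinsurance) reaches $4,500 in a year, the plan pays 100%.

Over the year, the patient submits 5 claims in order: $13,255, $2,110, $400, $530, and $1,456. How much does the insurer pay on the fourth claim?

Claim 1 — $13,255: $1,900 to deductible, leaving $11,355; patient's 15% is $1,703.25. Patient owes $3,603.25 (running OOP $3,603.25). Plan pays $13,255 − $3,603.25 = $9,651.75.
Claim 2 — $2,110: deductible already satisfied, so patient's share is 15% × $2,110 = $316.50. Cost to patient: $316.50. OOP to date $3,919.75. Insurer: $2,110 − $316.50 = $1,793.50.
Claim 3 — $400: deductible met; 15% of $400 = $60. Cost to patient: $60. OOP to date $3,979.75. Insurer: $400 − $60 = $340.
Claim 4 — $530: deductible already satisfied, so patient's share is 15% × $530 = $79.50. Patient pays $79.50; OOP now $4,059.25. Insurer: $530 − $79.50 = $450.50.

$450.50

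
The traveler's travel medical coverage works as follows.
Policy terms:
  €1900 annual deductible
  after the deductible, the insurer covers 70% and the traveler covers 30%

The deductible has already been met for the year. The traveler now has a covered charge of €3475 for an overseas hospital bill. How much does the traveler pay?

€1042.50

With the deductible met, the entire €3475 is subject to coinsurance.
Traveler's 30% share of €3475 is €1042.50.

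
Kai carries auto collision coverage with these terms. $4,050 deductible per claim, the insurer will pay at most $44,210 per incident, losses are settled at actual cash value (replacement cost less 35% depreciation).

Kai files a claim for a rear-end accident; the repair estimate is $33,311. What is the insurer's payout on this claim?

At 35% depreciation, ACV = $33,311 − $11,658.85 = $21,652.15.
After the deductible, $21,652.15 − $4,050 = $17,602.15 remains.
That's under the $44,210 cap, so the insurer reimburses the full $17,602.15.

$17,602.15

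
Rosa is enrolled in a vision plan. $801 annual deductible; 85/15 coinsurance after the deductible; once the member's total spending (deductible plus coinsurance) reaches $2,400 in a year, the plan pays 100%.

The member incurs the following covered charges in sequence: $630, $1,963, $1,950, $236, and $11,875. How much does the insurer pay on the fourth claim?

Bill 1, $630: fully absorbed by the deductible. Member owes $630 (running OOP $630). Plan pays $630 − $630 = $0.
Bill 2, $1,963: $171 finishes the deductible; $1,792 goes to coinsurance; member's 15% is $268.80. Member pays $439.80; OOP now $1,069.80. Plan pays $1,963 − $439.80 = $1,523.20.
Bill 3, $1,950: deductible already satisfied, so member's share is 15% × $1,950 = $292.50. Member owes $292.50 (running OOP $1,362.30). Insurer: $1,950 − $292.50 = $1,657.50.
Bill 4, $236: deductible met; 15% of $236 = $35.40. Member owes $35.40 (running OOP $1,397.70). Plan pays $236 − $35.40 = $200.60.

$200.60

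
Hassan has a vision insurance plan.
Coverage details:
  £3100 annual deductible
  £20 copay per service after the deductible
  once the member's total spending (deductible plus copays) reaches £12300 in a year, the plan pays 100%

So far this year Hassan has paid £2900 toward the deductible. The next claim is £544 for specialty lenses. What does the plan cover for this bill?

£324

£2900 of the £3100 deductible is already met, leaving £200.
The remaining £344 (= £544 − £200) moves to the copay.
Copay on this service: £20.
Member responsibility before any cap: £200 + £20 = £220.
Total out-of-pocket so far would be £2900 + £220 = £3120, below the £12300 cap — no reduction.
The plan picks up £544 − £220 = £324.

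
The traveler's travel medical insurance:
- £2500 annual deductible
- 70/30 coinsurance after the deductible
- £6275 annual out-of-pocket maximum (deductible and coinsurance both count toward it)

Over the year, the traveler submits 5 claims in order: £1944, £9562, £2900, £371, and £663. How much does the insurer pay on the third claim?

£2030

Claim 1 — £1944: all of it applies to the deductible. Traveler pays £1944; OOP now £1944. Plan pays £1944 − £1944 = £0.
Claim 2 — £9562: £556 finishes the deductible; £9006 goes to coinsurance; 30% of £9006 = £2701.80. Traveler pays £3257.80; OOP now £5201.80. Plan pays £9562 − £3257.80 = £6304.20.
Claim 3 — £2900: 30% coinsurance on £2900 = £870. Traveler pays £870; OOP now £6071.80. Insurer: £2900 − £870 = £2030.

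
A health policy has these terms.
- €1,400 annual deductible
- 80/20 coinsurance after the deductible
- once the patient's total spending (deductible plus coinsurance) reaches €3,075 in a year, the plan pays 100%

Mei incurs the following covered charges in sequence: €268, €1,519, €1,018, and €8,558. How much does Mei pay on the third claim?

#1 (€268): all of it applies to the deductible. Patient pays €268; OOP now €268.
#2 (€1,519): €1,132 finishes the deductible; €387 goes to coinsurance; 20% of €387 = €77.40. Patient owes €1,209.40 (running OOP €1,477.40).
#3 (€1,018): deductible already satisfied, so patient's share is 20% × €1,018 = €203.60. Patient owes €203.60 (running OOP €1,681).

€203.60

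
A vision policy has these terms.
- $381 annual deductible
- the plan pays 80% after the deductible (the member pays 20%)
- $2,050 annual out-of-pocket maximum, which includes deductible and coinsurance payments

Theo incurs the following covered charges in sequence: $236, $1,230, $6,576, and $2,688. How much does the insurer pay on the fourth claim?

Claim 1 ($236): all of it applies to the deductible. Member owes $236 (running OOP $236). Insurer: $236 − $236 = $0.
Claim 2 ($1,230): deductible takes $145, $1,085 remains; coinsurance $1,085 × 20% = $217. Member owes $362 (running OOP $598). Plan pays $1,230 − $362 = $868.
Claim 3 ($6,576): deductible met; 20% of $6,576 = $1,315.20. Cost to member: $1,315.20. OOP to date $1,913.20. Plan pays $6,576 − $1,315.20 = $5,260.80.
Claim 4 ($2,688): 20% coinsurance on $2,688 = $537.60. That would push OOP to $2,450.80, over the $2,050 cap, so member pays $2,050 − $1,913.20 = $136.80. Insurer: $2,688 − $136.80 = $2,551.20.

$2,551.20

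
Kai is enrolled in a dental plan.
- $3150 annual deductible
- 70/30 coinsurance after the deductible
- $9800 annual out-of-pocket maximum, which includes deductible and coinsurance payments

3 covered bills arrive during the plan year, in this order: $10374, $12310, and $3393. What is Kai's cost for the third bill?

$789.80

#1 ($10374): deductible takes $3150, $7224 remains; 30% of $7224 = $2167.20. Cost to patient: $5317.20. OOP to date $5317.20.
#2 ($12310): deductible already satisfied, so patient's share is 30% × $12310 = $3693. Patient owes $3693 (running OOP $9010.20).
#3 ($3393): deductible already satisfied, so patient's share is 30% × $3393 = $1017.90. That would push OOP to $10028.10, over the $9800 cap, so patient pays $9800 − $9010.20 = $789.80.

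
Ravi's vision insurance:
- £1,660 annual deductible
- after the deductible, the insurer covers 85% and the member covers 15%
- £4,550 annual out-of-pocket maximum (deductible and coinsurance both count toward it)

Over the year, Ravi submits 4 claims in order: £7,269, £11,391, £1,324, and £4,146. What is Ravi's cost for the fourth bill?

£141.40

Claim 1 — £7,269: £1,660 finishes the deductible; £5,609 goes to coinsurance; 15% of £5,609 = £841.35. Member owes £2,501.35 (running OOP £2,501.35).
Claim 2 — £11,391: deductible already satisfied, so member's share is 15% × £11,391 = £1,708.65. Cost to member: £1,708.65. OOP to date £4,210.
Claim 3 — £1,324: deductible already satisfied, so member's share is 15% × £1,324 = £198.60. Member owes £198.60 (running OOP £4,408.60).
Claim 4 — £4,146: 15% coinsurance on £4,146 = £621.90. OOP would hit £5,030.50 > £4,550, so the cap limits the member to £4,550 − £4,408.60 = £141.40.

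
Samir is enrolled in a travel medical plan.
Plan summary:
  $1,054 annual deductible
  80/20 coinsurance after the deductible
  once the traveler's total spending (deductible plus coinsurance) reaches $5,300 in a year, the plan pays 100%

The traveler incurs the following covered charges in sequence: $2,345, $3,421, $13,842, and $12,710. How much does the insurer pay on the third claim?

#1 ($2,345): $1,054 to deductible, leaving $1,291; traveler's 20% is $258.20. Traveler pays $1,312.20; OOP now $1,312.20. Plan pays $2,345 − $1,312.20 = $1,032.80.
#2 ($3,421): 20% coinsurance on $3,421 = $684.20. Traveler pays $684.20; OOP now $1,996.40. Plan pays $3,421 − $684.20 = $2,736.80.
#3 ($13,842): deductible already satisfied, so traveler's share is 20% × $13,842 = $2,768.40. Cost to traveler: $2,768.40. OOP to date $4,764.80. Plan pays $13,842 − $2,768.40 = $11,073.60.

$11,073.60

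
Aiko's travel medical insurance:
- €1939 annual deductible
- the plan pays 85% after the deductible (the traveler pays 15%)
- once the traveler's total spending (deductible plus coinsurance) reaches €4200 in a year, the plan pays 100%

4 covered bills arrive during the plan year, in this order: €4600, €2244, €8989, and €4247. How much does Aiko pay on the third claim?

€1348.35

#1 (€4600): €1939 finishes the deductible; €2661 goes to coinsurance; coinsurance €2661 × 15% = €399.15. Traveler owes €2338.15 (running OOP €2338.15).
#2 (€2244): 15% coinsurance on €2244 = €336.60. Cost to traveler: €336.60. OOP to date €2674.75.
#3 (€8989): 15% coinsurance on €8989 = €1348.35. Traveler pays €1348.35; OOP now €4023.10.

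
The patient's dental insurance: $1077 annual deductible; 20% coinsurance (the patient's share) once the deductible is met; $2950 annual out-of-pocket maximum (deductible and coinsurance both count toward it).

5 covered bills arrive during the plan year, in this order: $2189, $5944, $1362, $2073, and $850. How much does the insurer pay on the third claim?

#1 ($2189): $1077 finishes the deductible; $1112 goes to coinsurance; patient's 20% is $222.40. Patient owes $1299.40 (running OOP $1299.40). Plan pays $2189 − $1299.40 = $889.60.
#2 ($5944): deductible already satisfied, so patient's share is 20% × $5944 = $1188.80. Patient owes $1188.80 (running OOP $2488.20). Insurer: $5944 − $1188.80 = $4755.20.
#3 ($1362): deductible already satisfied, so patient's share is 20% × $1362 = $272.40. Patient pays $272.40; OOP now $2760.60. Plan pays $1362 − $272.40 = $1089.60.

$1089.60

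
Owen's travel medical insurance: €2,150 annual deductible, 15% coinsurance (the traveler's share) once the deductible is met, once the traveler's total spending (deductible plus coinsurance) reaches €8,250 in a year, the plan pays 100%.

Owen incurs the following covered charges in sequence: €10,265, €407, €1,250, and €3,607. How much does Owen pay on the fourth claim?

#1 (€10,265): €2,150 finishes the deductible; €8,115 goes to coinsurance; traveler's 15% is €1,217.25. Traveler owes €3,367.25 (running OOP €3,367.25).
#2 (€407): 15% coinsurance on €407 = €61.05. Traveler pays €61.05; OOP now €3,428.30.
#3 (€1,250): deductible met; 15% of €1,250 = €187.50. Traveler owes €187.50 (running OOP €3,615.80).
#4 (€3,607): deductible already satisfied, so traveler's share is 15% × €3,607 = €541.05. Traveler pays €541.05; OOP now €4,156.85.

€541.05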